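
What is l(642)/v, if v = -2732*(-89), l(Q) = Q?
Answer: 321/121574 ≈ 0.0026404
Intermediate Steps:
v = 243148
l(642)/v = 642/243148 = 642*(1/243148) = 321/121574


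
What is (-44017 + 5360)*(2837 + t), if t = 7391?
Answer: -395383796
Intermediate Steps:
(-44017 + 5360)*(2837 + t) = (-44017 + 5360)*(2837 + 7391) = -38657*10228 = -395383796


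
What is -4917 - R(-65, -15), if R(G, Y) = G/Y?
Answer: -14764/3 ≈ -4921.3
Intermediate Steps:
-4917 - R(-65, -15) = -4917 - (-65)/(-15) = -4917 - (-65)*(-1)/15 = -4917 - 1*13/3 = -4917 - 13/3 = -14764/3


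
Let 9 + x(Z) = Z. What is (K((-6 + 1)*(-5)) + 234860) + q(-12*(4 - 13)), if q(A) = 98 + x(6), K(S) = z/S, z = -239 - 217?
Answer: 5873419/25 ≈ 2.3494e+5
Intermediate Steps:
x(Z) = -9 + Z
z = -456
K(S) = -456/S
q(A) = 95 (q(A) = 98 + (-9 + 6) = 98 - 3 = 95)
(K((-6 + 1)*(-5)) + 234860) + q(-12*(4 - 13)) = (-456*(-1/(5*(-6 + 1))) + 234860) + 95 = (-456/((-5*(-5))) + 234860) + 95 = (-456/25 + 234860) + 95 = 5871044/25 + 95 = 5873419/25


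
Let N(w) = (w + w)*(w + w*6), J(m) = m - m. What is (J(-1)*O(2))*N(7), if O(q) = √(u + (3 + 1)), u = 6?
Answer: 0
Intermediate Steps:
J(m) = 0
O(q) = √10 (O(q) = √(6 + (3 + 1)) = √(6 + 4) = √10)
N(w) = 14*w² (N(w) = (2*w)*(w + 6*w) = (2*w)*(7*w) = 14*w²)
(J(-1)*O(2))*N(7) = (0*√10)*(14*7²) = 0*(14*49) = 0*686 = 0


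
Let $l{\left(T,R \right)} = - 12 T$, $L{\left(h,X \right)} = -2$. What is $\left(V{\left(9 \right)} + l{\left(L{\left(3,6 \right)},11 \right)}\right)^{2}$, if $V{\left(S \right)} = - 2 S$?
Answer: $36$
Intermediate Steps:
$\left(V{\left(9 \right)} + l{\left(L{\left(3,6 \right)},11 \right)}\right)^{2} = \left(\left(-2\right) 9 - -24\right)^{2} = \left(-18 + 24\right)^{2} = 6^{2} = 36$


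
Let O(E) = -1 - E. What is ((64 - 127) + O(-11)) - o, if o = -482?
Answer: 429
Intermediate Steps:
((64 - 127) + O(-11)) - o = ((64 - 127) + (-1 - 1*(-11))) - 1*(-482) = (-63 + (-1 + 11)) + 482 = (-63 + 10) + 482 = -53 + 482 = 429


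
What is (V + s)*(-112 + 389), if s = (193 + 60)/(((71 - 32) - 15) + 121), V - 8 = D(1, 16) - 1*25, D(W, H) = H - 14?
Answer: -532394/145 ≈ -3671.7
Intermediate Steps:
D(W, H) = -14 + H
V = -15 (V = 8 + ((-14 + 16) - 1*25) = 8 + (2 - 25) = 8 - 23 = -15)
s = 253/145 (s = 253/((39 - 15) + 121) = 253/(24 + 121) = 253/145 ≈ 1.7448)
(V + s)*(-112 + 389) = (-15 + 253/145)*(-112 + 389) = -1922/145*277 = -532394/145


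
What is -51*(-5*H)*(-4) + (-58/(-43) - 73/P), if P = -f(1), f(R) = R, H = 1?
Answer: -40663/43 ≈ -945.65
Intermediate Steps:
P = -1 (P = -1*1 = -1)
-51*(-5*H)*(-4) + (-58/(-43) - 73/P) = -51*(-5*1)*(-4) + (-58/(-43) - 73/(-1)) = -(-255)*(-4) + (-58*(-1/43) - 73*(-1)) = -51*20 + (58/43 + 73) = -1020 + 3197/43 = -40663/43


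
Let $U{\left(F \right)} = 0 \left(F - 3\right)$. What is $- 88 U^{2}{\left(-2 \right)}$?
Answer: $0$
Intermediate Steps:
$U{\left(F \right)} = 0$ ($U{\left(F \right)} = 0 \left(-3 + F\right) = 0$)
$- 88 U^{2}{\left(-2 \right)} = - 88 \cdot 0^{2} = \left(-88\right) 0 = 0$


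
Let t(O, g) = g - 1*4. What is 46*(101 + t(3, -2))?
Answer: 4370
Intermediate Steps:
t(O, g) = -4 + g (t(O, g) = g - 4 = -4 + g)
46*(101 + t(3, -2)) = 46*(101 + (-4 - 2)) = 46*(101 - 6) = 46*95 = 4370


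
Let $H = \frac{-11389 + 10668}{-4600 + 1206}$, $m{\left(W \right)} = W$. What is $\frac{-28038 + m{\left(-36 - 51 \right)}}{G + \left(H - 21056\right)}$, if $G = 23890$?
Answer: $- \frac{10606250}{1068813} \approx -9.9234$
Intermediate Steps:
$H = \frac{721}{3394}$ ($H = - \frac{721}{-3394} = \left(-721\right) \left(- \frac{1}{3394}\right) = \frac{721}{3394} \approx 0.21243$)
$\frac{-28038 + m{\left(-36 - 51 \right)}}{G + \left(H - 21056\right)} = \frac{-28038 - 87}{23890 + \left(\frac{721}{3394} - 21056\right)} = \frac{-28038 - 87}{23890 - \frac{71463343}{3394}} = - \frac{28125}{\frac{9619317}{3394}} = \left(-28125\right) \frac{3394}{9619317} = - \frac{10606250}{1068813}$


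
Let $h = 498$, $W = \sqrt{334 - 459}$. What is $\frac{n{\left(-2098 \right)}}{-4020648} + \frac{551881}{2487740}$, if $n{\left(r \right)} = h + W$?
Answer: $\frac{64258239}{289821710} - \frac{5 i \sqrt{5}}{4020648} \approx 0.22172 - 2.7807 \cdot 10^{-6} i$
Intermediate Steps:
$W = 5 i \sqrt{5}$ ($W = \sqrt{-125} = 5 i \sqrt{5} \approx 11.18 i$)
$n{\left(r \right)} = 498 + 5 i \sqrt{5}$
$\frac{n{\left(-2098 \right)}}{-4020648} + \frac{551881}{2487740} = \frac{498 + 5 i \sqrt{5}}{-4020648} + \frac{551881}{2487740} = \left(498 + 5 i \sqrt{5}\right) \left(- \frac{1}{4020648}\right) + 551881 \cdot \frac{1}{2487740} = \left(- \frac{83}{670108} - \frac{5 i \sqrt{5}}{4020648}\right) + \frac{551881}{2487740} = \frac{64258239}{289821710} - \frac{5 i \sqrt{5}}{4020648}$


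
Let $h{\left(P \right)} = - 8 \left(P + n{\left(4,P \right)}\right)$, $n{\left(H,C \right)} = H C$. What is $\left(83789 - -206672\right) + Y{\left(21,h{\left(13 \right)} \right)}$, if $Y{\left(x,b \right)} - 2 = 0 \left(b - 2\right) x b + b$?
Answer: $289943$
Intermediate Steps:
$n{\left(H,C \right)} = C H$
$h{\left(P \right)} = - 40 P$ ($h{\left(P \right)} = - 8 \left(P + P 4\right) = - 8 \left(P + 4 P\right) = - 8 \cdot 5 P = - 40 P$)
$Y{\left(x,b \right)} = 2 + b$ ($Y{\left(x,b \right)} = 2 + \left(0 \left(b - 2\right) x b + b\right) = 2 + \left(0 \left(-2 + b\right) x b + b\right) = 2 + \left(0 x b + b\right) = 2 + \left(0 b + b\right) = 2 + \left(0 + b\right) = 2 + b$)
$\left(83789 - -206672\right) + Y{\left(21,h{\left(13 \right)} \right)} = \left(83789 - -206672\right) + \left(2 - 520\right) = \left(83789 + 206672\right) + \left(2 - 520\right) = 290461 - 518 = 289943$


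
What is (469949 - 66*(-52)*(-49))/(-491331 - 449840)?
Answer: -301781/941171 ≈ -0.32064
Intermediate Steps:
(469949 - 66*(-52)*(-49))/(-491331 - 449840) = (469949 + 3432*(-49))/(-941171) = (469949 - 168168)*(-1/941171) = 301781*(-1/941171) = -301781/941171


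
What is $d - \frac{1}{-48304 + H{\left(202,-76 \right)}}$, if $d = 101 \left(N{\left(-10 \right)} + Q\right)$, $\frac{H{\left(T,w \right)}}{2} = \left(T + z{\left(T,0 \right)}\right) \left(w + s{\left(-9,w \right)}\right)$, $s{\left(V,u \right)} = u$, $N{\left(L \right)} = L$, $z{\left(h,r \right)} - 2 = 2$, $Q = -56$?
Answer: $- \frac{739446047}{110928} \approx -6666.0$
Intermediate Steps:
$z{\left(h,r \right)} = 4$ ($z{\left(h,r \right)} = 2 + 2 = 4$)
$H{\left(T,w \right)} = 4 w \left(4 + T\right)$ ($H{\left(T,w \right)} = 2 \left(T + 4\right) \left(w + w\right) = 2 \left(4 + T\right) 2 w = 2 \cdot 2 w \left(4 + T\right) = 4 w \left(4 + T\right)$)
$d = -6666$ ($d = 101 \left(-10 - 56\right) = 101 \left(-66\right) = -6666$)
$d - \frac{1}{-48304 + H{\left(202,-76 \right)}} = -6666 - \frac{1}{-48304 + 4 \left(-76\right) \left(4 + 202\right)} = -6666 - \frac{1}{-48304 + 4 \left(-76\right) 206} = -6666 - \frac{1}{-48304 - 62624} = -6666 - \frac{1}{-110928} = -6666 - - \frac{1}{110928} = -6666 + \frac{1}{110928} = - \frac{739446047}{110928}$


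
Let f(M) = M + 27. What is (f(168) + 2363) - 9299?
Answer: -6741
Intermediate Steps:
f(M) = 27 + M
(f(168) + 2363) - 9299 = ((27 + 168) + 2363) - 9299 = (195 + 2363) - 9299 = 2558 - 9299 = -6741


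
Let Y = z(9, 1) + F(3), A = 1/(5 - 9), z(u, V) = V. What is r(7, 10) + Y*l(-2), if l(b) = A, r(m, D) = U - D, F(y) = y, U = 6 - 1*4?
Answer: -9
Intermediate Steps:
U = 2 (U = 6 - 4 = 2)
r(m, D) = 2 - D
A = -¼ (A = 1/(-4) = -¼ ≈ -0.25000)
l(b) = -¼
Y = 4 (Y = 1 + 3 = 4)
r(7, 10) + Y*l(-2) = (2 - 1*10) + 4*(-¼) = (2 - 10) - 1 = -8 - 1 = -9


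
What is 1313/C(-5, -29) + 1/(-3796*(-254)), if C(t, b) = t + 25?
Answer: 316493403/4820920 ≈ 65.650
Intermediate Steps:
C(t, b) = 25 + t
1313/C(-5, -29) + 1/(-3796*(-254)) = 1313/(25 - 5) + 1/(-3796*(-254)) = 1313/20 - 1/3796*(-1/254) = 1313*(1/20) + 1/964184 = 1313/20 + 1/964184 = 316493403/4820920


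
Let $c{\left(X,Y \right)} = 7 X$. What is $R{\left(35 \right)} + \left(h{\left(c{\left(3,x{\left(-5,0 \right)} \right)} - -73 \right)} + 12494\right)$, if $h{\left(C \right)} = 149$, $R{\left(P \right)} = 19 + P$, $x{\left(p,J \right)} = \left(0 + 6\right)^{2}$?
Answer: $12697$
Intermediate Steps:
$x{\left(p,J \right)} = 36$ ($x{\left(p,J \right)} = 6^{2} = 36$)
$R{\left(35 \right)} + \left(h{\left(c{\left(3,x{\left(-5,0 \right)} \right)} - -73 \right)} + 12494\right) = \left(19 + 35\right) + \left(149 + 12494\right) = 54 + 12643 = 12697$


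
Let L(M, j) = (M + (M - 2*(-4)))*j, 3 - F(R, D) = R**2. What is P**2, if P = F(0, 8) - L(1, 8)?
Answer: 5929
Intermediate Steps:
F(R, D) = 3 - R**2
L(M, j) = j*(8 + 2*M) (L(M, j) = (M + (M + 8))*j = (M + (8 + M))*j = (8 + 2*M)*j = j*(8 + 2*M))
P = -77 (P = (3 - 1*0**2) - 2*8*(4 + 1) = (3 - 1*0) - 2*8*5 = (3 + 0) - 1*80 = 3 - 80 = -77)
P**2 = (-77)**2 = 5929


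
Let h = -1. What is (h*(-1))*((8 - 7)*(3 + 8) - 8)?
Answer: 3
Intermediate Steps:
(h*(-1))*((8 - 7)*(3 + 8) - 8) = (-1*(-1))*((8 - 7)*(3 + 8) - 8) = 1*(1*11 - 8) = 1*(11 - 8) = 1*3 = 3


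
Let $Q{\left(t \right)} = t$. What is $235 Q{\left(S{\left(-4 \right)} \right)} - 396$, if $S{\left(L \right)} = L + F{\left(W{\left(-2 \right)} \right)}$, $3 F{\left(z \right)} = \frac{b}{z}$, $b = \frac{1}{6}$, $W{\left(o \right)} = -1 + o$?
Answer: $- \frac{72379}{54} \approx -1340.4$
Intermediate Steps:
$b = \frac{1}{6} \approx 0.16667$
$F{\left(z \right)} = \frac{1}{18 z}$ ($F{\left(z \right)} = \frac{\frac{1}{6} \frac{1}{z}}{3} = \frac{1}{18 z}$)
$S{\left(L \right)} = - \frac{1}{54} + L$ ($S{\left(L \right)} = L + \frac{1}{18 \left(-1 - 2\right)} = L + \frac{1}{18 \left(-3\right)} = L + \frac{1}{18} \left(- \frac{1}{3}\right) = L - \frac{1}{54} = - \frac{1}{54} + L$)
$235 Q{\left(S{\left(-4 \right)} \right)} - 396 = 235 \left(- \frac{1}{54} - 4\right) - 396 = 235 \left(- \frac{217}{54}\right) - 396 = - \frac{50995}{54} - 396 = - \frac{72379}{54}$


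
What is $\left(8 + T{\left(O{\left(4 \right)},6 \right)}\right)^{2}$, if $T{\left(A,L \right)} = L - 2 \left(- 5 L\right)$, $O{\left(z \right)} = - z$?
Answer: $5476$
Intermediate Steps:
$T{\left(A,L \right)} = 11 L$ ($T{\left(A,L \right)} = L + 10 L = 11 L$)
$\left(8 + T{\left(O{\left(4 \right)},6 \right)}\right)^{2} = \left(8 + 11 \cdot 6\right)^{2} = \left(8 + 66\right)^{2} = 74^{2} = 5476$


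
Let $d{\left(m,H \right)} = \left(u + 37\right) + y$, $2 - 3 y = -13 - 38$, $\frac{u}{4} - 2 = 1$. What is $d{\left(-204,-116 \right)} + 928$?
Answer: $\frac{2984}{3} \approx 994.67$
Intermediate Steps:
$u = 12$ ($u = 8 + 4 \cdot 1 = 8 + 4 = 12$)
$y = \frac{53}{3}$ ($y = \frac{2}{3} - \frac{-13 - 38}{3} = \frac{2}{3} - -17 = \frac{2}{3} + 17 = \frac{53}{3} \approx 17.667$)
$d{\left(m,H \right)} = \frac{200}{3}$ ($d{\left(m,H \right)} = \left(12 + 37\right) + \frac{53}{3} = 49 + \frac{53}{3} = \frac{200}{3}$)
$d{\left(-204,-116 \right)} + 928 = \frac{200}{3} + 928 = \frac{2984}{3}$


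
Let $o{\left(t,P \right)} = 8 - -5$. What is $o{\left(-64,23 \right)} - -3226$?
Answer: $3239$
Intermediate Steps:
$o{\left(t,P \right)} = 13$ ($o{\left(t,P \right)} = 8 + 5 = 13$)
$o{\left(-64,23 \right)} - -3226 = 13 - -3226 = 13 + 3226 = 3239$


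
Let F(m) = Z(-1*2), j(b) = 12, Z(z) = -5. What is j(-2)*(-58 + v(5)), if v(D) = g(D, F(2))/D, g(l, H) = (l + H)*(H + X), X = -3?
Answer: -696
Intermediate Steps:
F(m) = -5
g(l, H) = (-3 + H)*(H + l) (g(l, H) = (l + H)*(H - 3) = (H + l)*(-3 + H) = (-3 + H)*(H + l))
v(D) = (40 - 8*D)/D (v(D) = ((-5)**2 - 3*(-5) - 3*D - 5*D)/D = (25 + 15 - 3*D - 5*D)/D = (40 - 8*D)/D)
j(-2)*(-58 + v(5)) = 12*(-58 + (-8 + 40/5)) = 12*(-58 + (-8 + 40*(1/5))) = 12*(-58 + (-8 + 8)) = 12*(-58 + 0) = 12*(-58) = -696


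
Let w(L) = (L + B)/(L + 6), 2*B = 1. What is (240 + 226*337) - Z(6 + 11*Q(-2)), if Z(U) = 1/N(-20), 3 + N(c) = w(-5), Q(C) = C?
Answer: 1146032/15 ≈ 76402.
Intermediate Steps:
B = ½ (B = (½)*1 = ½ ≈ 0.50000)
w(L) = (½ + L)/(6 + L) (w(L) = (L + ½)/(L + 6) = (½ + L)/(6 + L))
N(c) = -15/2 (N(c) = -3 + (½ - 5)/(6 - 5) = -3 - 9/2/1 = -3 + 1*(-9/2) = -3 - 9/2 = -15/2)
Z(U) = -2/15 (Z(U) = 1/(-15/2) = -2/15)
(240 + 226*337) - Z(6 + 11*Q(-2)) = (240 + 226*337) - 1*(-2/15) = (240 + 76162) + 2/15 = 76402 + 2/15 = 1146032/15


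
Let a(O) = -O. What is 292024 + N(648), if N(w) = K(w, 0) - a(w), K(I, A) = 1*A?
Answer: 292672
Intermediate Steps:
K(I, A) = A
N(w) = w (N(w) = 0 - (-1)*w = 0 + w = w)
292024 + N(648) = 292024 + 648 = 292672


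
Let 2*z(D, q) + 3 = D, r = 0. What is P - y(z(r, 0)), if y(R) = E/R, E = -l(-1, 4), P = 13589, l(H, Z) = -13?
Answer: 40793/3 ≈ 13598.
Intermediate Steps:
z(D, q) = -3/2 + D/2
E = 13 (E = -1*(-13) = 13)
y(R) = 13/R
P - y(z(r, 0)) = 13589 - 13/(-3/2 + (½)*0) = 13589 - 13/(-3/2 + 0) = 13589 - 13/(-3/2) = 13589 - 13*(-2)/3 = 13589 - 1*(-26/3) = 13589 + 26/3 = 40793/3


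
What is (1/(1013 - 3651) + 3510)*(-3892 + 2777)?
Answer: -10324207585/2638 ≈ -3.9136e+6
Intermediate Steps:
(1/(1013 - 3651) + 3510)*(-3892 + 2777) = (1/(-2638) + 3510)*(-1115) = (-1/2638 + 3510)*(-1115) = (9259379/2638)*(-1115) = -10324207585/2638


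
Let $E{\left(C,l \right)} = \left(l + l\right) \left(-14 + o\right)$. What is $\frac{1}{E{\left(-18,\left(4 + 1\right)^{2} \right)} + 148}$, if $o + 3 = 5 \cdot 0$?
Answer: $- \frac{1}{702} \approx -0.0014245$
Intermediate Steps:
$o = -3$ ($o = -3 + 5 \cdot 0 = -3 + 0 = -3$)
$E{\left(C,l \right)} = - 34 l$ ($E{\left(C,l \right)} = \left(l + l\right) \left(-14 - 3\right) = 2 l \left(-17\right) = - 34 l$)
$\frac{1}{E{\left(-18,\left(4 + 1\right)^{2} \right)} + 148} = \frac{1}{- 34 \left(4 + 1\right)^{2} + 148} = \frac{1}{- 34 \cdot 5^{2} + 148} = \frac{1}{\left(-34\right) 25 + 148} = \frac{1}{-850 + 148} = \frac{1}{-702} = - \frac{1}{702}$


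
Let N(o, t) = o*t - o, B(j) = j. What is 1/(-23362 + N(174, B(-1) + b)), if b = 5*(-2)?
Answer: -1/25450 ≈ -3.9293e-5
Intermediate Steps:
b = -10
N(o, t) = -o + o*t
1/(-23362 + N(174, B(-1) + b)) = 1/(-23362 + 174*(-1 + (-1 - 10))) = 1/(-23362 + 174*(-1 - 11)) = 1/(-23362 + 174*(-12)) = 1/(-23362 - 2088) = 1/(-25450) = -1/25450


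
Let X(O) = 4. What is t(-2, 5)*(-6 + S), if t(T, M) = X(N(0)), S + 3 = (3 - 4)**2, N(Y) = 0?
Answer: -32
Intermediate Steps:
S = -2 (S = -3 + (3 - 4)**2 = -3 + (-1)**2 = -3 + 1 = -2)
t(T, M) = 4
t(-2, 5)*(-6 + S) = 4*(-6 - 2) = 4*(-8) = -32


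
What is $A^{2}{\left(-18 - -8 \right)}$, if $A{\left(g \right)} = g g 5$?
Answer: $250000$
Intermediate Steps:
$A{\left(g \right)} = 5 g^{2}$ ($A{\left(g \right)} = g^{2} \cdot 5 = 5 g^{2}$)
$A^{2}{\left(-18 - -8 \right)} = \left(5 \left(-18 - -8\right)^{2}\right)^{2} = \left(5 \left(-18 + 8\right)^{2}\right)^{2} = \left(5 \left(-10\right)^{2}\right)^{2} = \left(5 \cdot 100\right)^{2} = 500^{2} = 250000$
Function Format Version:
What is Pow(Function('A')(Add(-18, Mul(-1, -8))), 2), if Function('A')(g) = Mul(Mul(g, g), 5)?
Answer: 250000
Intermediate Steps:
Function('A')(g) = Mul(5, Pow(g, 2)) (Function('A')(g) = Mul(Pow(g, 2), 5) = Mul(5, Pow(g, 2)))
Pow(Function('A')(Add(-18, Mul(-1, -8))), 2) = Pow(Mul(5, Pow(Add(-18, Mul(-1, -8)), 2)), 2) = Pow(Mul(5, Pow(Add(-18, 8), 2)), 2) = Pow(Mul(5, Pow(-10, 2)), 2) = Pow(Mul(5, 100), 2) = Pow(500, 2) = 250000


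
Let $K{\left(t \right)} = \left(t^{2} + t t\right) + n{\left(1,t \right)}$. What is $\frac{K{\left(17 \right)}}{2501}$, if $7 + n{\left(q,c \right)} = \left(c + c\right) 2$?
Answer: $\frac{639}{2501} \approx 0.2555$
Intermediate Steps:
$n{\left(q,c \right)} = -7 + 4 c$ ($n{\left(q,c \right)} = -7 + \left(c + c\right) 2 = -7 + 2 c 2 = -7 + 4 c$)
$K{\left(t \right)} = -7 + 2 t^{2} + 4 t$ ($K{\left(t \right)} = \left(t^{2} + t t\right) + \left(-7 + 4 t\right) = \left(t^{2} + t^{2}\right) + \left(-7 + 4 t\right) = 2 t^{2} + \left(-7 + 4 t\right) = -7 + 2 t^{2} + 4 t$)
$\frac{K{\left(17 \right)}}{2501} = \frac{-7 + 2 \cdot 17^{2} + 4 \cdot 17}{2501} = \left(-7 + 2 \cdot 289 + 68\right) \frac{1}{2501} = \left(-7 + 578 + 68\right) \frac{1}{2501} = 639 \cdot \frac{1}{2501} = \frac{639}{2501}$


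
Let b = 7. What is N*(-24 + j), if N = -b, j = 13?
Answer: 77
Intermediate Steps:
N = -7 (N = -1*7 = -7)
N*(-24 + j) = -7*(-24 + 13) = -7*(-11) = 77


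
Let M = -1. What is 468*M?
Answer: -468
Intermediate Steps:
468*M = 468*(-1) = -468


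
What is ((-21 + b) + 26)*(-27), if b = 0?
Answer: -135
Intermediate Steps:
((-21 + b) + 26)*(-27) = ((-21 + 0) + 26)*(-27) = (-21 + 26)*(-27) = 5*(-27) = -135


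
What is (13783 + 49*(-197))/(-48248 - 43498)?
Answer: -2065/45873 ≈ -0.045016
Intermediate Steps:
(13783 + 49*(-197))/(-48248 - 43498) = (13783 - 9653)/(-91746) = 4130*(-1/91746) = -2065/45873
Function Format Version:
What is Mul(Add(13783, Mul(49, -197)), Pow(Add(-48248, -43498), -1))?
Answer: Rational(-2065, 45873) ≈ -0.045016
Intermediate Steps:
Mul(Add(13783, Mul(49, -197)), Pow(Add(-48248, -43498), -1)) = Mul(Add(13783, -9653), Pow(-91746, -1)) = Mul(4130, Rational(-1, 91746)) = Rational(-2065, 45873)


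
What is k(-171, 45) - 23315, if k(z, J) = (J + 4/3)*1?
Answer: -69806/3 ≈ -23269.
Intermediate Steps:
k(z, J) = 4/3 + J (k(z, J) = (J + 4*(⅓))*1 = (J + 4/3)*1 = (4/3 + J)*1 = 4/3 + J)
k(-171, 45) - 23315 = (4/3 + 45) - 23315 = 139/3 - 23315 = -69806/3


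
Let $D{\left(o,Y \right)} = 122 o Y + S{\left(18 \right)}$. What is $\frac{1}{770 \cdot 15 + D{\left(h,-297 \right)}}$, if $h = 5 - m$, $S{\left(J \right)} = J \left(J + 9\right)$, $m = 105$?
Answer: $\frac{1}{3635436} \approx 2.7507 \cdot 10^{-7}$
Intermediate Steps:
$S{\left(J \right)} = J \left(9 + J\right)$
$h = -100$ ($h = 5 - 105 = -100$)
$D{\left(o,Y \right)} = 486 + 122 Y o$ ($D{\left(o,Y \right)} = 122 o Y + 18 \left(9 + 18\right) = 122 Y o + 18 \cdot 27 = 122 Y o + 486 = 486 + 122 Y o$)
$\frac{1}{770 \cdot 15 + D{\left(h,-297 \right)}} = \frac{1}{770 \cdot 15 + \left(486 + 122 \left(-297\right) \left(-100\right)\right)} = \frac{1}{11550 + \left(486 + 3623400\right)} = \frac{1}{11550 + 3623886} = \frac{1}{3635436}$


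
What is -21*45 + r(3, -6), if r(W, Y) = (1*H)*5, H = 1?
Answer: -940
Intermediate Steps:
r(W, Y) = 5 (r(W, Y) = (1*1)*5 = 1*5 = 5)
-21*45 + r(3, -6) = -21*45 + 5 = -945 + 5 = -940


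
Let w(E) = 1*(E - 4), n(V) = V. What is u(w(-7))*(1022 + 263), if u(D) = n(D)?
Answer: -14135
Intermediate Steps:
w(E) = -4 + E (w(E) = 1*(-4 + E) = -4 + E)
u(D) = D
u(w(-7))*(1022 + 263) = (-4 - 7)*(1022 + 263) = -11*1285 = -14135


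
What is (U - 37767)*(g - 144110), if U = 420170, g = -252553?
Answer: -151685121189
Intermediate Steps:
(U - 37767)*(g - 144110) = (420170 - 37767)*(-252553 - 144110) = 382403*(-396663) = -151685121189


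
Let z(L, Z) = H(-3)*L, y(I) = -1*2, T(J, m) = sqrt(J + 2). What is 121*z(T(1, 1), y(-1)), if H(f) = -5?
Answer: -605*sqrt(3) ≈ -1047.9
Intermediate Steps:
T(J, m) = sqrt(2 + J)
y(I) = -2
z(L, Z) = -5*L
121*z(T(1, 1), y(-1)) = 121*(-5*sqrt(2 + 1)) = 121*(-5*sqrt(3)) = -605*sqrt(3)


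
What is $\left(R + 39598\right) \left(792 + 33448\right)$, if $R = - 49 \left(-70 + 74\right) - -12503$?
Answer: $1777227200$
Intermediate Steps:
$R = 12307$ ($R = \left(-49\right) 4 + 12503 = -196 + 12503 = 12307$)
$\left(R + 39598\right) \left(792 + 33448\right) = \left(12307 + 39598\right) \left(792 + 33448\right) = 51905 \cdot 34240 = 1777227200$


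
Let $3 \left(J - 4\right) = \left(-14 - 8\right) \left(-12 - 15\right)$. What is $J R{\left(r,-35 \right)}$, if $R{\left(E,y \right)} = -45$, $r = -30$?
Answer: $-9090$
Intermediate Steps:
$J = 202$ ($J = 4 + \frac{\left(-14 - 8\right) \left(-12 - 15\right)}{3} = 4 + \frac{\left(-22\right) \left(-27\right)}{3} = 4 + \frac{1}{3} \cdot 594 = 4 + 198 = 202$)
$J R{\left(r,-35 \right)} = 202 \left(-45\right) = -9090$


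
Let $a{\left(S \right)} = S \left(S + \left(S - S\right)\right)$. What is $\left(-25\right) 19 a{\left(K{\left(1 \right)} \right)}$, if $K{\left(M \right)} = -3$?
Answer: $-4275$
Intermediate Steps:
$a{\left(S \right)} = S^{2}$ ($a{\left(S \right)} = S \left(S + 0\right) = S S = S^{2}$)
$\left(-25\right) 19 a{\left(K{\left(1 \right)} \right)} = \left(-25\right) 19 \left(-3\right)^{2} = \left(-475\right) 9 = -4275$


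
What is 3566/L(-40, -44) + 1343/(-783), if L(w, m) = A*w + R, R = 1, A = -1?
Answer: 2737115/32103 ≈ 85.260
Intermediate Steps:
L(w, m) = 1 - w (L(w, m) = -w + 1 = 1 - w)
3566/L(-40, -44) + 1343/(-783) = 3566/(1 - 1*(-40)) + 1343/(-783) = 3566/(1 + 40) + 1343*(-1/783) = 3566/41 - 1343/783 = 2737115/32103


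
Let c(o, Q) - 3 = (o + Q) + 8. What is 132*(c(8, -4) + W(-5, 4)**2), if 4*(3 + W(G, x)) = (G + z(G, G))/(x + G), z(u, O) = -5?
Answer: 2013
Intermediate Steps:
c(o, Q) = 11 + Q + o (c(o, Q) = 3 + ((o + Q) + 8) = 3 + ((Q + o) + 8) = 3 + (8 + Q + o) = 11 + Q + o)
W(G, x) = -3 + (-5 + G)/(4*(G + x)) (W(G, x) = -3 + ((G - 5)/(x + G))/4 = -3 + ((-5 + G)/(G + x))/4 = -3 + (-5 + G)/(4*(G + x)))
132*(c(8, -4) + W(-5, 4)**2) = 132*((11 - 4 + 8) + ((-5 - 12*4 - 11*(-5))/(4*(-5 + 4)))**2) = 132*(15 + ((1/4)*(-5 - 48 + 55)/(-1))**2) = 132*(15 + ((1/4)*(-1)*2)**2) = 132*(15 + (-1/2)**2) = 132*(15 + 1/4) = 132*(61/4) = 2013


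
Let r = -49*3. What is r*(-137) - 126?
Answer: 20013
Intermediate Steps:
r = -147
r*(-137) - 126 = -147*(-137) - 126 = 20139 - 126 = 20013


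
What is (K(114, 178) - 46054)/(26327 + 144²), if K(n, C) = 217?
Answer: -45837/47063 ≈ -0.97395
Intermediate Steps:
(K(114, 178) - 46054)/(26327 + 144²) = (217 - 46054)/(26327 + 144²) = -45837/(26327 + 20736) = -45837/47063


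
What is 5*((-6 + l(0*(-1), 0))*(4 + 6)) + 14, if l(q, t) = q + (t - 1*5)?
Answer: -536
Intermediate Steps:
l(q, t) = -5 + q + t (l(q, t) = q + (t - 5) = q + (-5 + t) = -5 + q + t)
5*((-6 + l(0*(-1), 0))*(4 + 6)) + 14 = 5*((-6 + (-5 + 0*(-1) + 0))*(4 + 6)) + 14 = 5*((-6 + (-5 + 0 + 0))*10) + 14 = 5*((-6 - 5)*10) + 14 = 5*(-11*10) + 14 = 5*(-110) + 14 = -550 + 14 = -536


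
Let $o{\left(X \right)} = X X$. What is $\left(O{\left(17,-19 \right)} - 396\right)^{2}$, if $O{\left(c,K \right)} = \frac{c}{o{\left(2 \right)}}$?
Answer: $\frac{2455489}{16} \approx 1.5347 \cdot 10^{5}$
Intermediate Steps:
$o{\left(X \right)} = X^{2}$
$O{\left(c,K \right)} = \frac{c}{4}$ ($O{\left(c,K \right)} = \frac{c}{2^{2}} = \frac{c}{4}$)
$\left(O{\left(17,-19 \right)} - 396\right)^{2} = \left(\frac{1}{4} \cdot 17 - 396\right)^{2} = \left(\frac{17}{4} - 396\right)^{2} = \left(- \frac{1567}{4}\right)^{2} = \frac{2455489}{16}$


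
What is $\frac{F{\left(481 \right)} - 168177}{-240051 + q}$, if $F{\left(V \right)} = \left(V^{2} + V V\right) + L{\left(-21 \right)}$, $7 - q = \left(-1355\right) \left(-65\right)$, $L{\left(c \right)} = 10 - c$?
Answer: $- \frac{98192}{109373} \approx -0.89777$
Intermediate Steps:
$q = -88068$ ($q = 7 - \left(-1355\right) \left(-65\right) = 7 - 88075 = -88068$)
$F{\left(V \right)} = 31 + 2 V^{2}$ ($F{\left(V \right)} = \left(V^{2} + V V\right) + \left(10 - -21\right) = \left(V^{2} + V^{2}\right) + \left(10 + 21\right) = 2 V^{2} + 31 = 31 + 2 V^{2}$)
$\frac{F{\left(481 \right)} - 168177}{-240051 + q} = \frac{\left(31 + 2 \cdot 481^{2}\right) - 168177}{-240051 - 88068} = \frac{\left(31 + 2 \cdot 231361\right) - 168177}{-328119} = \left(\left(31 + 462722\right) - 168177\right) \left(- \frac{1}{328119}\right) = \left(462753 - 168177\right) \left(- \frac{1}{328119}\right) = 294576 \left(- \frac{1}{328119}\right) = - \frac{98192}{109373}$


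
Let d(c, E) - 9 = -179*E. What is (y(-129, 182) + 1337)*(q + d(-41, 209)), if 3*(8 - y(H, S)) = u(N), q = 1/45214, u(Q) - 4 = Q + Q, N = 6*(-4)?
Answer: -2299324178711/45214 ≈ -5.0854e+7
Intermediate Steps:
d(c, E) = 9 - 179*E
N = -24
u(Q) = 4 + 2*Q (u(Q) = 4 + (Q + Q) = 4 + 2*Q)
q = 1/45214 ≈ 2.2117e-5
y(H, S) = 68/3 (y(H, S) = 8 - (4 + 2*(-24))/3 = 8 - (4 - 48)/3 = 8 - 1/3*(-44) = 8 + 44/3 = 68/3)
(y(-129, 182) + 1337)*(q + d(-41, 209)) = (68/3 + 1337)*(1/45214 + (9 - 179*209)) = 4079*(1/45214 + (9 - 37411))/3 = 4079*(1/45214 - 37402)/3 = (4079/3)*(-1691094027/45214) = -2299324178711/45214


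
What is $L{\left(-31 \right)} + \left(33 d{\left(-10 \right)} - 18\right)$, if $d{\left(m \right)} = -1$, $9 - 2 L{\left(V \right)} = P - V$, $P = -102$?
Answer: $-11$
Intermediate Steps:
$L{\left(V \right)} = \frac{111}{2} + \frac{V}{2}$ ($L{\left(V \right)} = \frac{9}{2} - \frac{-102 - V}{2} = \frac{9}{2} + \left(51 + \frac{V}{2}\right) = \frac{111}{2} + \frac{V}{2}$)
$L{\left(-31 \right)} + \left(33 d{\left(-10 \right)} - 18\right) = \left(\frac{111}{2} + \frac{1}{2} \left(-31\right)\right) + \left(33 \left(-1\right) - 18\right) = \left(\frac{111}{2} - \frac{31}{2}\right) - 51 = 40 - 51 = -11$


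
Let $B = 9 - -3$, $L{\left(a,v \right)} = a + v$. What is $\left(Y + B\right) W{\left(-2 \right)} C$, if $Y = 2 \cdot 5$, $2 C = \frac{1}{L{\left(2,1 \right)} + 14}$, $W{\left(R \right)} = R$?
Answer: $- \frac{22}{17} \approx -1.2941$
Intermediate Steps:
$B = 12$ ($B = 9 + 3 = 12$)
$C = \frac{1}{34}$ ($C = \frac{1}{2 \left(\left(2 + 1\right) + 14\right)} = \frac{1}{2 \left(3 + 14\right)} = \frac{1}{2 \cdot 17} = \frac{1}{2} \cdot \frac{1}{17} = \frac{1}{34} \approx 0.029412$)
$Y = 10$
$\left(Y + B\right) W{\left(-2 \right)} C = \left(10 + 12\right) \left(-2\right) \frac{1}{34} = 22 \left(-2\right) \frac{1}{34} = \left(-44\right) \frac{1}{34} = - \frac{22}{17}$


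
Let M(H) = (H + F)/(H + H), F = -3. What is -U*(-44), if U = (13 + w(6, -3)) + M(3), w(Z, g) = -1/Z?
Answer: 1694/3 ≈ 564.67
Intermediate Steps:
M(H) = (-3 + H)/(2*H) (M(H) = (H - 3)/(H + H) = (-3 + H)/((2*H)) = (-3 + H)*(1/(2*H)) = (-3 + H)/(2*H))
U = 77/6 (U = (13 - 1/6) + (½)*(-3 + 3)/3 = (13 - 1*⅙) + (½)*(⅓)*0 = (13 - ⅙) + 0 = 77/6 + 0 = 77/6 ≈ 12.833)
-U*(-44) = -1*77/6*(-44) = -77/6*(-44) = 1694/3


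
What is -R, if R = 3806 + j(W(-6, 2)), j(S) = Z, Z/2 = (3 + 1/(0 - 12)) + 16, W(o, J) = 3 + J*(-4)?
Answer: -23063/6 ≈ -3843.8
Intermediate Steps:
W(o, J) = 3 - 4*J
Z = 227/6 (Z = 2*((3 + 1/(0 - 12)) + 16) = 2*((3 + 1/(-12)) + 16) = 2*((3 - 1/12) + 16) = 2*(35/12 + 16) = 2*(227/12) = 227/6 ≈ 37.833)
j(S) = 227/6
R = 23063/6 (R = 3806 + 227/6 = 23063/6 ≈ 3843.8)
-R = -1*23063/6 = -23063/6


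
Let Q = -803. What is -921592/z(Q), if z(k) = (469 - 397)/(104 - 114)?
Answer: 1151990/9 ≈ 1.2800e+5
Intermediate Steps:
z(k) = -36/5 (z(k) = 72/(-10) = 72*(-⅒) = -36/5)
-921592/z(Q) = -921592/(-36/5) = -921592*(-5/36) = 1151990/9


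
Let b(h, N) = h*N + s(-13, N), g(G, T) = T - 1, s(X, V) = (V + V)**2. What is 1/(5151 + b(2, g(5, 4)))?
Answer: 1/5193 ≈ 0.00019257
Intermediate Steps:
s(X, V) = 4*V**2 (s(X, V) = (2*V)**2 = 4*V**2)
g(G, T) = -1 + T
b(h, N) = 4*N**2 + N*h (b(h, N) = h*N + 4*N**2 = N*h + 4*N**2 = 4*N**2 + N*h)
1/(5151 + b(2, g(5, 4))) = 1/(5151 + (-1 + 4)*(2 + 4*(-1 + 4))) = 1/(5151 + 3*(2 + 4*3)) = 1/(5151 + 3*(2 + 12)) = 1/(5151 + 3*14) = 1/(5151 + 42) = 1/5193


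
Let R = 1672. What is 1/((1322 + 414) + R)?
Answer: 1/3408 ≈ 0.00029343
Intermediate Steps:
1/((1322 + 414) + R) = 1/((1322 + 414) + 1672) = 1/(1736 + 1672) = 1/3408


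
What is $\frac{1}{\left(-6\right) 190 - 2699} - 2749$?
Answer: $- \frac{10553412}{3839} \approx -2749.0$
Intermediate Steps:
$\frac{1}{\left(-6\right) 190 - 2699} - 2749 = \frac{1}{-1140 - 2699} - 2749 = \frac{1}{-3839} - 2749 = - \frac{1}{3839} - 2749 = - \frac{10553412}{3839}$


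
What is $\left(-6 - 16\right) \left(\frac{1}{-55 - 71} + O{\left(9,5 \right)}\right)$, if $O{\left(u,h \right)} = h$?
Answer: $- \frac{6919}{63} \approx -109.83$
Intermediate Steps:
$\left(-6 - 16\right) \left(\frac{1}{-55 - 71} + O{\left(9,5 \right)}\right) = \left(-6 - 16\right) \left(\frac{1}{-55 - 71} + 5\right) = \left(-6 - 16\right) \left(\frac{1}{-126} + 5\right) = - 22 \left(- \frac{1}{126} + 5\right) = \left(-22\right) \frac{629}{126} = - \frac{6919}{63}$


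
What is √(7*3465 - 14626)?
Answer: √9629 ≈ 98.127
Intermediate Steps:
√(7*3465 - 14626) = √(24255 - 14626) = √9629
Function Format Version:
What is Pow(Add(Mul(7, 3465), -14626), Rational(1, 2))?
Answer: Pow(9629, Rational(1, 2)) ≈ 98.127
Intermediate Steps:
Pow(Add(Mul(7, 3465), -14626), Rational(1, 2)) = Pow(Add(24255, -14626), Rational(1, 2)) = Pow(9629, Rational(1, 2))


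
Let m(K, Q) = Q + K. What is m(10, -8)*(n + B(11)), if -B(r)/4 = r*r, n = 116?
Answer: -736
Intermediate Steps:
m(K, Q) = K + Q
B(r) = -4*r**2 (B(r) = -4*r*r = -4*r**2)
m(10, -8)*(n + B(11)) = (10 - 8)*(116 - 4*11**2) = 2*(116 - 4*121) = 2*(116 - 484) = 2*(-368) = -736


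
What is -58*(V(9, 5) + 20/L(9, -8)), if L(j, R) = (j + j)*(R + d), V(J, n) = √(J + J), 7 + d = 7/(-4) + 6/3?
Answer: 2320/531 - 174*√2 ≈ -241.70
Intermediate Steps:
d = -27/4 (d = -7 + (7/(-4) + 6/3) = -7 + (7*(-¼) + 6*(⅓)) = -7 + (-7/4 + 2) = -7 + ¼ = -27/4 ≈ -6.7500)
V(J, n) = √2*√J (V(J, n) = √(2*J) = √2*√J)
L(j, R) = 2*j*(-27/4 + R) (L(j, R) = (j + j)*(R - 27/4) = (2*j)*(-27/4 + R) = 2*j*(-27/4 + R))
-58*(V(9, 5) + 20/L(9, -8)) = -58*(√2*√9 + 20/(((½)*9*(-27 + 4*(-8))))) = -58*(√2*3 + 20/(((½)*9*(-27 - 32)))) = -58*(3*√2 + 20/(((½)*9*(-59)))) = -58*(3*√2 + 20/(-531/2)) = -58*(3*√2 + 20*(-2/531)) = -58*(3*√2 - 40/531) = -58*(-40/531 + 3*√2) = 2320/531 - 174*√2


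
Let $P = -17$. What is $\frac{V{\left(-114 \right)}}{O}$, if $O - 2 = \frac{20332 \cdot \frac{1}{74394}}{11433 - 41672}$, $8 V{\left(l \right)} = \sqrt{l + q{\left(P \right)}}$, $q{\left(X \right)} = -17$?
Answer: $\frac{1124800083 i \sqrt{131}}{17996720000} \approx 0.71535 i$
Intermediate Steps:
$V{\left(l \right)} = \frac{\sqrt{-17 + l}}{8}$ ($V{\left(l \right)} = \frac{\sqrt{l - 17}}{8} = \frac{\sqrt{-17 + l}}{8}$)
$O = \frac{2249590000}{1124800083}$ ($O = 2 + \frac{20332 \cdot \frac{1}{74394}}{11433 - 41672} = 2 + \frac{10166}{37197 \left(-30239\right)} = 2 + \frac{10166}{37197} \left(- \frac{1}{30239}\right) = 2 - \frac{10166}{1124800083} = \frac{2249590000}{1124800083} \approx 2.0$)
$\frac{V{\left(-114 \right)}}{O} = \frac{\frac{1}{8} \sqrt{-17 - 114}}{\frac{2249590000}{1124800083}} = \frac{\sqrt{-131}}{8} \cdot \frac{1124800083}{2249590000} = \frac{i \sqrt{131}}{8} \cdot \frac{1124800083}{2249590000} = \frac{1124800083 i \sqrt{131}}{17996720000}$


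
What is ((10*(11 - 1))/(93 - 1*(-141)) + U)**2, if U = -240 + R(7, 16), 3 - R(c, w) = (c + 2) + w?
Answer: 936604816/13689 ≈ 68420.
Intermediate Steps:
R(c, w) = 1 - c - w (R(c, w) = 3 - ((c + 2) + w) = 3 - ((2 + c) + w) = 3 - (2 + c + w) = 3 + (-2 - c - w) = 1 - c - w)
U = -262 (U = -240 + (1 - 1*7 - 1*16) = -240 + (1 - 7 - 16) = -240 - 22 = -262)
((10*(11 - 1))/(93 - 1*(-141)) + U)**2 = ((10*(11 - 1))/(93 - 1*(-141)) - 262)**2 = ((10*10)/(93 + 141) - 262)**2 = (100/234 - 262)**2 = (100*(1/234) - 262)**2 = (50/117 - 262)**2 = (-30604/117)**2 = 936604816/13689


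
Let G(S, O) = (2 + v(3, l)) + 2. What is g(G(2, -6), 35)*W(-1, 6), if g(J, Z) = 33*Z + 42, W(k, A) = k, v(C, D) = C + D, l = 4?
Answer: -1197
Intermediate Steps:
G(S, O) = 11 (G(S, O) = (2 + (3 + 4)) + 2 = (2 + 7) + 2 = 9 + 2 = 11)
g(J, Z) = 42 + 33*Z
g(G(2, -6), 35)*W(-1, 6) = (42 + 33*35)*(-1) = (42 + 1155)*(-1) = 1197*(-1) = -1197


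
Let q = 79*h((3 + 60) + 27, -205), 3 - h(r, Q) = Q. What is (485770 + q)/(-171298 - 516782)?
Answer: -251101/344040 ≈ -0.72986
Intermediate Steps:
h(r, Q) = 3 - Q
q = 16432 (q = 79*(3 - 1*(-205)) = 79*(3 + 205) = 79*208 = 16432)
(485770 + q)/(-171298 - 516782) = (485770 + 16432)/(-171298 - 516782) = 502202/(-688080) = 502202*(-1/688080) = -251101/344040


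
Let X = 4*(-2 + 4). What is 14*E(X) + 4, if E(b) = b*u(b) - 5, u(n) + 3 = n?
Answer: 494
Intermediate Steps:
u(n) = -3 + n
X = 8 (X = 4*2 = 8)
E(b) = -5 + b*(-3 + b) (E(b) = b*(-3 + b) - 5 = -5 + b*(-3 + b))
14*E(X) + 4 = 14*(-5 + 8*(-3 + 8)) + 4 = 14*(-5 + 8*5) + 4 = 14*(-5 + 40) + 4 = 14*35 + 4 = 490 + 4 = 494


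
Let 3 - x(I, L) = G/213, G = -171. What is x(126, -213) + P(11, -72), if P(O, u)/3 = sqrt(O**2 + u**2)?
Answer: 270/71 + 3*sqrt(5305) ≈ 222.31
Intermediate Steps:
x(I, L) = 270/71 (x(I, L) = 3 - (-171)/213 = 3 - 1*(-57/71) = 3 + 57/71 = 270/71)
P(O, u) = 3*sqrt(O**2 + u**2)
x(126, -213) + P(11, -72) = 270/71 + 3*sqrt(11**2 + (-72)**2) = 270/71 + 3*sqrt(121 + 5184) = 270/71 + 3*sqrt(5305)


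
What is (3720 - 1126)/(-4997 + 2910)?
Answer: -2594/2087 ≈ -1.2429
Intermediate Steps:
(3720 - 1126)/(-4997 + 2910) = 2594/(-2087) = 2594*(-1/2087) = -2594/2087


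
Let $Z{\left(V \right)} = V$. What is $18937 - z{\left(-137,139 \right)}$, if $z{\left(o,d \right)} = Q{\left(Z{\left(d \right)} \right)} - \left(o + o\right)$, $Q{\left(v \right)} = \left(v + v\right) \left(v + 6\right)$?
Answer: $-21647$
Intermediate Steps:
$Q{\left(v \right)} = 2 v \left(6 + v\right)$
$z{\left(o,d \right)} = - 2 o + 2 d \left(6 + d\right)$ ($z{\left(o,d \right)} = 2 d \left(6 + d\right) - \left(o + o\right) = 2 d \left(6 + d\right) - 2 o = - 2 o + 2 d \left(6 + d\right)$)
$18937 - z{\left(-137,139 \right)} = 18937 - \left(\left(-2\right) \left(-137\right) + 2 \cdot 139 \left(6 + 139\right)\right) = 18937 - \left(274 + 2 \cdot 139 \cdot 145\right) = 18937 - \left(274 + 40310\right) = 18937 - 40584 = -21647$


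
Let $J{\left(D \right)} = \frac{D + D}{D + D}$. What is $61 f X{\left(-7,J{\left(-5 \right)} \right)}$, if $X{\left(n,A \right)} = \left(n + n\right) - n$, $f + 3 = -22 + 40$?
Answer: $-6405$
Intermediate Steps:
$J{\left(D \right)} = 1$ ($J{\left(D \right)} = \frac{2 D}{2 D} = 2 D \frac{1}{2 D} = 1$)
$f = 15$ ($f = -3 + \left(-22 + 40\right) = -3 + 18 = 15$)
$X{\left(n,A \right)} = n$ ($X{\left(n,A \right)} = 2 n - n = n$)
$61 f X{\left(-7,J{\left(-5 \right)} \right)} = 61 \cdot 15 \left(-7\right) = 915 \left(-7\right) = -6405$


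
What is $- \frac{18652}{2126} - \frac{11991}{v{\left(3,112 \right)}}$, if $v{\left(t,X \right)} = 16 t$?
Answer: $- \frac{4398027}{17008} \approx -258.59$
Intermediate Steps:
$- \frac{18652}{2126} - \frac{11991}{v{\left(3,112 \right)}} = - \frac{18652}{2126} - \frac{11991}{16 \cdot 3} = \left(-18652\right) \frac{1}{2126} - \frac{11991}{48} = - \frac{9326}{1063} - \frac{3997}{16} = - \frac{4398027}{17008}$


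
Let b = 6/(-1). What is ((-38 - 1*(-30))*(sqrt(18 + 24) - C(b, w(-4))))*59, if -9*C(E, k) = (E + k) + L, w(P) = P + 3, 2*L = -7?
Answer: 1652/3 - 472*sqrt(42) ≈ -2508.2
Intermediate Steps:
L = -7/2 (L = (1/2)*(-7) = -7/2 ≈ -3.5000)
b = -6 (b = 6*(-1) = -6)
w(P) = 3 + P
C(E, k) = 7/18 - E/9 - k/9 (C(E, k) = -((E + k) - 7/2)/9 = -(-7/2 + E + k)/9 = 7/18 - E/9 - k/9)
((-38 - 1*(-30))*(sqrt(18 + 24) - C(b, w(-4))))*59 = ((-38 - 1*(-30))*(sqrt(18 + 24) - (7/18 - 1/9*(-6) - (3 - 4)/9)))*59 = ((-38 + 30)*(sqrt(42) - (7/18 + 2/3 - 1/9*(-1))))*59 = -8*(sqrt(42) - (7/18 + 2/3 + 1/9))*59 = -8*(sqrt(42) - 1*7/6)*59 = -8*(sqrt(42) - 7/6)*59 = -8*(-7/6 + sqrt(42))*59 = (28/3 - 8*sqrt(42))*59 = 1652/3 - 472*sqrt(42)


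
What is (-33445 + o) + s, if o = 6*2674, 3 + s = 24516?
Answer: 7112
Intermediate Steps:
s = 24513 (s = -3 + 24516 = 24513)
o = 16044
(-33445 + o) + s = (-33445 + 16044) + 24513 = -17401 + 24513 = 7112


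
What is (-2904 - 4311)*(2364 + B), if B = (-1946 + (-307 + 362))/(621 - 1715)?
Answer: -18673192005/1094 ≈ -1.7069e+7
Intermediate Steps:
B = 1891/1094 (B = (-1946 + 55)/(-1094) = -1891*(-1/1094) = 1891/1094 ≈ 1.7285)
(-2904 - 4311)*(2364 + B) = (-2904 - 4311)*(2364 + 1891/1094) = -7215*2588107/1094 = -18673192005/1094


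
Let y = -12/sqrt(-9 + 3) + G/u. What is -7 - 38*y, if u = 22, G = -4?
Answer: -1/11 - 76*I*sqrt(6) ≈ -0.090909 - 186.16*I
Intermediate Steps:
y = -2/11 + 2*I*sqrt(6) (y = -12/sqrt(-9 + 3) - 4/22 = -12*(-I*sqrt(6)/6) - 4*1/22 = -12*(-I*sqrt(6)/6) - 2/11 = -(-2)*I*sqrt(6) - 2/11 = 2*I*sqrt(6) - 2/11 = -2/11 + 2*I*sqrt(6) ≈ -0.18182 + 4.899*I)
-7 - 38*y = -7 - 38*(-2/11 + 2*I*sqrt(6)) = -7 + (76/11 - 76*I*sqrt(6)) = -1/11 - 76*I*sqrt(6)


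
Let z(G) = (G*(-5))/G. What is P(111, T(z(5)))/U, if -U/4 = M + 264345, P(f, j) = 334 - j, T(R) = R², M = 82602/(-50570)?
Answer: -200335/685530464 ≈ -0.00029223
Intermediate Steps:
z(G) = -5 (z(G) = (-5*G)/G = -5)
M = -3177/1945 (M = 82602*(-1/50570) = -3177/1945 ≈ -1.6334)
U = -2056591392/1945 (U = -4*(-3177/1945 + 264345) = -4*514147848/1945 = -2056591392/1945 ≈ -1.0574e+6)
P(111, T(z(5)))/U = (334 - 1*(-5)²)/(-2056591392/1945) = (334 - 1*25)*(-1945/2056591392) = (334 - 25)*(-1945/2056591392) = 309*(-1945/2056591392) = -200335/685530464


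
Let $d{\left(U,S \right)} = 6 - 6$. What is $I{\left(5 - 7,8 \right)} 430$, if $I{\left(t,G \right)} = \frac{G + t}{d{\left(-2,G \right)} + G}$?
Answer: $\frac{645}{2} \approx 322.5$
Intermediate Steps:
$d{\left(U,S \right)} = 0$ ($d{\left(U,S \right)} = 6 - 6 = 0$)
$I{\left(t,G \right)} = \frac{G + t}{G}$ ($I{\left(t,G \right)} = \frac{G + t}{0 + G} = \frac{G + t}{G}$)
$I{\left(5 - 7,8 \right)} 430 = \frac{8 + \left(5 - 7\right)}{8} \cdot 430 = \frac{8 - 2}{8} \cdot 430 = \frac{1}{8} \cdot 6 \cdot 430 = \frac{3}{4} \cdot 430 = \frac{645}{2}$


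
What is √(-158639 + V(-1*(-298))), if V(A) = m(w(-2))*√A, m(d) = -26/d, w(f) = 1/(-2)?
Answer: √(-158639 + 52*√298) ≈ 397.17*I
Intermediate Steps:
w(f) = -½
V(A) = 52*√A (V(A) = (-26/(-½))*√A = (-26*(-2))*√A = 52*√A)
√(-158639 + V(-1*(-298))) = √(-158639 + 52*√(-1*(-298))) = √(-158639 + 52*√298)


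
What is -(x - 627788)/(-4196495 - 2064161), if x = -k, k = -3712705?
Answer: 3084917/6260656 ≈ 0.49275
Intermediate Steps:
x = 3712705 (x = -1*(-3712705) = 3712705)
-(x - 627788)/(-4196495 - 2064161) = -(3712705 - 627788)/(-4196495 - 2064161) = -3084917/(-6260656) = -3084917*(-1)/6260656 = -1*(-3084917/6260656) = 3084917/6260656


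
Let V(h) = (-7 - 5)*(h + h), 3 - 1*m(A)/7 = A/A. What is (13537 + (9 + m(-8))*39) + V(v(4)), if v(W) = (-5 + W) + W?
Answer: 14362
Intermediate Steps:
m(A) = 14 (m(A) = 21 - 7*A/A = 21 - 7*1 = 21 - 7 = 14)
v(W) = -5 + 2*W
V(h) = -24*h
(13537 + (9 + m(-8))*39) + V(v(4)) = (13537 + (9 + 14)*39) - 24*(-5 + 2*4) = (13537 + 23*39) - 24*(-5 + 8) = (13537 + 897) - 24*3 = 14434 - 72 = 14362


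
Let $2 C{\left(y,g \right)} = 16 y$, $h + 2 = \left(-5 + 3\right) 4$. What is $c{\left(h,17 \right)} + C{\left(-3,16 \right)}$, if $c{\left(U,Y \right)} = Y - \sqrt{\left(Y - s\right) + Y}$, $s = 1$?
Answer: $-7 - \sqrt{33} \approx -12.745$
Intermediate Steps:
$h = -10$ ($h = -2 + \left(-5 + 3\right) 4 = -2 - 8 = -10$)
$c{\left(U,Y \right)} = Y - \sqrt{-1 + 2 Y}$ ($c{\left(U,Y \right)} = Y - \sqrt{\left(Y - 1\right) + Y} = Y - \sqrt{\left(-1 + Y\right) + Y} = Y - \sqrt{-1 + 2 Y}$)
$C{\left(y,g \right)} = 8 y$ ($C{\left(y,g \right)} = \frac{16 y}{2} = 8 y$)
$c{\left(h,17 \right)} + C{\left(-3,16 \right)} = \left(17 - \sqrt{-1 + 2 \cdot 17}\right) + 8 \left(-3\right) = \left(17 - \sqrt{-1 + 34}\right) - 24 = \left(17 - \sqrt{33}\right) - 24 = -7 - \sqrt{33}$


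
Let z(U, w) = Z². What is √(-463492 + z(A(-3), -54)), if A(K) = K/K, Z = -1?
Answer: 21*I*√1051 ≈ 680.8*I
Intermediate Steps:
A(K) = 1
z(U, w) = 1 (z(U, w) = (-1)² = 1)
√(-463492 + z(A(-3), -54)) = √(-463492 + 1) = √(-463491) = 21*I*√1051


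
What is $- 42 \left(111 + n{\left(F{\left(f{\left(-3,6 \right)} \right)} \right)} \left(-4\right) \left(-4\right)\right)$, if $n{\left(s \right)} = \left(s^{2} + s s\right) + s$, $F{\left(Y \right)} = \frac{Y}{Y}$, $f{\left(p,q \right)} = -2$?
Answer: $-6678$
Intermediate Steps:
$F{\left(Y \right)} = 1$
$n{\left(s \right)} = s + 2 s^{2}$ ($n{\left(s \right)} = \left(s^{2} + s^{2}\right) + s = 2 s^{2} + s = s + 2 s^{2}$)
$- 42 \left(111 + n{\left(F{\left(f{\left(-3,6 \right)} \right)} \right)} \left(-4\right) \left(-4\right)\right) = - 42 \left(111 + 1 \left(1 + 2 \cdot 1\right) \left(-4\right) \left(-4\right)\right) = - 42 \left(111 + 1 \left(1 + 2\right) \left(-4\right) \left(-4\right)\right) = - 42 \left(111 + 1 \cdot 3 \left(-4\right) \left(-4\right)\right) = - 42 \left(111 + 3 \left(-4\right) \left(-4\right)\right) = - 42 \left(111 - -48\right) = - 42 \left(111 + 48\right) = \left(-42\right) 159 = -6678$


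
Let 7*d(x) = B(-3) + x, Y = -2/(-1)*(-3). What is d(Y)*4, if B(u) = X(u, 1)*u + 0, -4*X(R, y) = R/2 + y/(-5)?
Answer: -291/70 ≈ -4.1571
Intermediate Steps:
X(R, y) = -R/8 + y/20 (X(R, y) = -(R/2 + y/(-5))/4 = -(R*(1/2) + y*(-1/5))/4 = -(R/2 - y/5)/4 = -R/8 + y/20)
B(u) = u*(1/20 - u/8) (B(u) = (-u/8 + (1/20)*1)*u + 0 = (-u/8 + 1/20)*u + 0 = (1/20 - u/8)*u + 0 = u*(1/20 - u/8) + 0 = u*(1/20 - u/8))
Y = -6 (Y = -2*(-1)*(-3) = 2*(-3) = -6)
d(x) = -51/280 + x/7 (d(x) = ((1/40)*(-3)*(2 - 5*(-3)) + x)/7 = ((1/40)*(-3)*(2 + 15) + x)/7 = ((1/40)*(-3)*17 + x)/7 = (-51/40 + x)/7 = -51/280 + x/7)
d(Y)*4 = (-51/280 + (1/7)*(-6))*4 = (-51/280 - 6/7)*4 = -291/280*4 = -291/70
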